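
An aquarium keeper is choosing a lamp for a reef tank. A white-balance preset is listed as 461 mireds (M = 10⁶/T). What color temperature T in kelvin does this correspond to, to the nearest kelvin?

2169 K

T = 10⁶ / 461 = 2169.20 K → 2169 K.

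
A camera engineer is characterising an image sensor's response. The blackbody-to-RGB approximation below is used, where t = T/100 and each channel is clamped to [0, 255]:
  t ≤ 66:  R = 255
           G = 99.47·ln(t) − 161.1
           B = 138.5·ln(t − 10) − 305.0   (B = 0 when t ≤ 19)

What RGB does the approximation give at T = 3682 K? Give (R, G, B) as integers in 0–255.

t = 3682/100 = 36.82; the t ≤ 66 branch applies.
R = 255 by definition for t ≤ 66.
G = 99.47·ln 36.82 − 161.1 = 99.47·3.6060 − 161.1 = 197.593.
B = 138.5·ln(36.82 − 10) − 305.0 = 138.5·ln 26.82 − 305.0 = 138.5·3.2891 − 305.0 = 150.547.
Rounded: (255, 198, 151).

(255, 198, 151)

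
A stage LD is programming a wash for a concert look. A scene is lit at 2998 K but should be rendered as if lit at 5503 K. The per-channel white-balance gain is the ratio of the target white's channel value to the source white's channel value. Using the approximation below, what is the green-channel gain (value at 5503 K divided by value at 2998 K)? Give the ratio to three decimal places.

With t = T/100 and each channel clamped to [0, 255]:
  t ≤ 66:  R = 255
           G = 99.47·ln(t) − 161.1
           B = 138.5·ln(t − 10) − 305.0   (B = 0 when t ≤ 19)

1.341

At 2998 K (t = 29.98):
  G = 99.47·ln 29.98 − 161.1 = 99.47·3.4005 − 161.1 = 177.151.
At 5503 K (t = 55.03):
  G = 99.47·ln 55.03 − 161.1 = 99.47·4.0079 − 161.1 = 237.564.
Gain = 237.564 / 177.151 = 1.3410 → 1.341.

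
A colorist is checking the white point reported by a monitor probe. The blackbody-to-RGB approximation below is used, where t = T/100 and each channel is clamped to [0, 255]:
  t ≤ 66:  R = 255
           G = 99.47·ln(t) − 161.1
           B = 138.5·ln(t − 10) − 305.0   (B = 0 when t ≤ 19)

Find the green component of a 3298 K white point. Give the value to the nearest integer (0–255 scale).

187

t = 3298/100 = 32.98; the t ≤ 66 branch applies.
G = 99.47·ln 32.98 − 161.1 = 99.47·3.4959 − 161.1 = 186.637.
Rounded: 187.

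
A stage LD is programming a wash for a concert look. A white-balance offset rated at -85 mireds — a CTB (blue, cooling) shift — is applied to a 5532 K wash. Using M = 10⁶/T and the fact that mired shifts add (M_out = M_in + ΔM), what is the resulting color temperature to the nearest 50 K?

M_in = 10⁶/5532 = 180.77 mireds.
M_out = 180.77 + (-85) = 95.77 mireds.
T_out = 10⁶/95.77 = 10442.1 K → 10450 K.

10450 K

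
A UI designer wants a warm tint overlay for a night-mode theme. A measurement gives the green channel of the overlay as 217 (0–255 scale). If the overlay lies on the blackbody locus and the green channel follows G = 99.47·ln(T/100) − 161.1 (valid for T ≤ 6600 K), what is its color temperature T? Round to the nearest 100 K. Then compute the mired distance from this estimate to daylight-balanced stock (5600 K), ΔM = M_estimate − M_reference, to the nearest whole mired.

ln t = (217 + 161.1) / 99.47 = 3.8011.
t = e^3.8011 = 44.752.
T = 100·t = 4475 K → 4500 K to the nearest 100 K.
M_estimate = 10⁶/4500 = 222.22; M_reference = 10⁶/5600 = 178.57.
ΔM = 222.22 − 178.57 = 43.65 → +44 mireds.

+44 mireds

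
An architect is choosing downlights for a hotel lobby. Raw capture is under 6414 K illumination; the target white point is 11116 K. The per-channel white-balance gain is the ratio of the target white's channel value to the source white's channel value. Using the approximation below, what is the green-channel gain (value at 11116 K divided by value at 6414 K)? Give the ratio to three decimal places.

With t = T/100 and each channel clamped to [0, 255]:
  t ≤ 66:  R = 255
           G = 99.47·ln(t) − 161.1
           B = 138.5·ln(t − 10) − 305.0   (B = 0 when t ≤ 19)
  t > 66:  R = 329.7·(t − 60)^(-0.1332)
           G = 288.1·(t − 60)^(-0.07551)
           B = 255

0.847

At 6414 K (t = 64.14):
  G = 99.47·ln 64.14 − 161.1 = 99.47·4.1611 − 161.1 = 252.801.
At 11116 K (t = 111.16):
  G = 288.1·(111.16 − 60)^(-0.07551) = 288.1·51.16^(-0.07551) = 288.1·0.74295 = 214.043.
Gain = 214.043 / 252.801 = 0.8467 → 0.847.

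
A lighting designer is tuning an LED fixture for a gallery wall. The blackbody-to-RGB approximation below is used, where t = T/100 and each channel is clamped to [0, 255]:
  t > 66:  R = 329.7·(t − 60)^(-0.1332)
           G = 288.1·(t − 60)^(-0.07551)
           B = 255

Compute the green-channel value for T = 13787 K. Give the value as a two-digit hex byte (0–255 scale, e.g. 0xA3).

t = 13787/100 = 137.87; the t > 66 branch applies.
G = 288.1·(137.87 − 60)^(-0.07551) = 288.1·77.87^(-0.07551) = 288.1·0.71975 = 207.360.
Rounded: 207; in hex, 0xCF.

0xCF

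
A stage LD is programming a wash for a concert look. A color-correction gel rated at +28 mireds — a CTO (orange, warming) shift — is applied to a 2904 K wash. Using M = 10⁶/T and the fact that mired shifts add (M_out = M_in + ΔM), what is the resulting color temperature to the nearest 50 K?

2700 K

M_in = 10⁶/2904 = 344.35 mireds.
M_out = 344.35 + (+28) = 372.35 mireds.
T_out = 10⁶/372.35 = 2685.6 K → 2700 K.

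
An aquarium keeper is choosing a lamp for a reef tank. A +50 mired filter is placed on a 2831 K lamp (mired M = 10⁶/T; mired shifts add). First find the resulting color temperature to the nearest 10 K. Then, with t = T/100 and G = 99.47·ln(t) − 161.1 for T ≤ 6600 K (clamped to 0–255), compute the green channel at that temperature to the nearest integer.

M_in = 10⁶/2831 = 353.23; M_out = 353.23 + (+50) = 403.23.
T_out = 10⁶/403.23 = 2480.0 K → 2480 K; t = 24.8.
G = 99.47·ln 24.8 − 161.1 = 99.47·3.2108 − 161.1 = 158.283.
Rounded: 158.

158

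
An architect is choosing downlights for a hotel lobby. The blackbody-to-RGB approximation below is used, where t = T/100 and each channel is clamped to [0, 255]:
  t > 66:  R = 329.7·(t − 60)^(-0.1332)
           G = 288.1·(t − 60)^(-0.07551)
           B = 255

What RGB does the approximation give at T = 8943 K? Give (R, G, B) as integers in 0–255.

(210, 223, 255)

t = 8943/100 = 89.43; the t > 66 branch applies.
R = 329.7·(89.43 − 60)^(-0.1332) = 329.7·29.43^(-0.1332) = 329.7·0.63732 = 210.124.
G = 288.1·(89.43 − 60)^(-0.07551) = 288.1·29.43^(-0.07551) = 288.1·0.77463 = 223.170.
B = 255 by definition for t > 66.
Rounded: (210, 223, 255).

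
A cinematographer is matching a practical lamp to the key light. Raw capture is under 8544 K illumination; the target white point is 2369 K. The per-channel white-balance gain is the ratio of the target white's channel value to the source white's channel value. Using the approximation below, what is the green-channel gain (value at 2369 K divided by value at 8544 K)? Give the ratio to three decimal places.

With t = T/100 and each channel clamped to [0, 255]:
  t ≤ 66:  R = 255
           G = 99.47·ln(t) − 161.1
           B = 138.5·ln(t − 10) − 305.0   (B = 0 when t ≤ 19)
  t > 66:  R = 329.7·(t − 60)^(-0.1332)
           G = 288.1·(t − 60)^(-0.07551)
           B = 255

0.681

At 8544 K (t = 85.44):
  G = 288.1·(85.44 − 60)^(-0.07551) = 288.1·25.44^(-0.07551) = 288.1·0.78319 = 225.638.
At 2369 K (t = 23.69):
  G = 99.47·ln 23.69 − 161.1 = 99.47·3.1651 − 161.1 = 153.728.
Gain = 153.728 / 225.638 = 0.6813 → 0.681.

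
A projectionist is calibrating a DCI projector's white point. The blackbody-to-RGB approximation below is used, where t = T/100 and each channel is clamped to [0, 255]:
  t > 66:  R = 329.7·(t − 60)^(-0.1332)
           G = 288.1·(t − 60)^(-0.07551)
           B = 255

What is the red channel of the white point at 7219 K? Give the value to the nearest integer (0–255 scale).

236

t = 7219/100 = 72.19; the t > 66 branch applies.
R = 329.7·(72.19 − 60)^(-0.1332) = 329.7·12.19^(-0.1332) = 329.7·0.71671 = 236.300.
Rounded: 236.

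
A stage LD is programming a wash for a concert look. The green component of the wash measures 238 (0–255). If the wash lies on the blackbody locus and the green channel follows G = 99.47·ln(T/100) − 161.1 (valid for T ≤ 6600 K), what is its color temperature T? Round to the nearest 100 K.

5500 K

ln t = (238 + 161.1) / 99.47 = 4.0123.
t = e^4.0123 = 55.272.
T = 100·t = 5527 K → 5500 K to the nearest 100 K.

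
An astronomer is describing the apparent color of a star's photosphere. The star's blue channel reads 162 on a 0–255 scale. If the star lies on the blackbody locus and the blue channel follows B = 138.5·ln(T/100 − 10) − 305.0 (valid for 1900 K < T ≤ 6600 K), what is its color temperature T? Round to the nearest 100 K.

ln(t − 10) = (162 + 305.0) / 138.5 = 3.3718.
t − 10 = e^3.3718 = 29.132, so t = 39.132.
T = 100·t = 3913 K → 3900 K to the nearest 100 K.

3900 K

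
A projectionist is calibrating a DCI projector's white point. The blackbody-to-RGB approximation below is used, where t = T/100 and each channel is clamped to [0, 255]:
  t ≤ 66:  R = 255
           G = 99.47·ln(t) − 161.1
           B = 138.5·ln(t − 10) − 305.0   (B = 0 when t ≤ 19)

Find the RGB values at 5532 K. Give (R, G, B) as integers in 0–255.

t = 5532/100 = 55.32; the t ≤ 66 branch applies.
R = 255 by definition for t ≤ 66.
G = 99.47·ln 55.32 − 161.1 = 99.47·4.0131 − 161.1 = 238.086.
B = 138.5·ln(55.32 − 10) − 305.0 = 138.5·ln 45.32 − 305.0 = 138.5·3.8137 − 305.0 = 223.204.
Rounded: (255, 238, 223).

(255, 238, 223)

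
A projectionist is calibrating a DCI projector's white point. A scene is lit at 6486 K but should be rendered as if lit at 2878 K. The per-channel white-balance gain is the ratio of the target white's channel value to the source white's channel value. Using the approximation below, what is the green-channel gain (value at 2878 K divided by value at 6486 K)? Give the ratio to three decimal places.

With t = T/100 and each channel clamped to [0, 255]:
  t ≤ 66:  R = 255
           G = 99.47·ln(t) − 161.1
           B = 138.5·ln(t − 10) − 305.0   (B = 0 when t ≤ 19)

At 6486 K (t = 64.86):
  G = 99.47·ln 64.86 − 161.1 = 99.47·4.1722 − 161.1 = 253.912.
At 2878 K (t = 28.78):
  G = 99.47·ln 28.78 − 161.1 = 99.47·3.3597 − 161.1 = 173.087.
Gain = 173.087 / 253.912 = 0.6817 → 0.682.

0.682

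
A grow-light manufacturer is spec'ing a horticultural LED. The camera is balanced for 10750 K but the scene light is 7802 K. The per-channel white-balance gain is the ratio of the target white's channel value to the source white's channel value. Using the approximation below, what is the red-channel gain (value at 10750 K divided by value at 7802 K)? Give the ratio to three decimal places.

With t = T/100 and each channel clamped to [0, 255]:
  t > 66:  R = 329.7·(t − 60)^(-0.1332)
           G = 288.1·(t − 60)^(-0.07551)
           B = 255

0.879

At 7802 K (t = 78.02):
  R = 329.7·(78.02 − 60)^(-0.1332) = 329.7·18.02^(-0.1332) = 329.7·0.68035 = 224.312.
At 10750 K (t = 107.5):
  R = 329.7·(107.5 − 60)^(-0.1332) = 329.7·47.5^(-0.1332) = 329.7·0.59795 = 197.144.
Gain = 197.144 / 224.312 = 0.8789 → 0.879.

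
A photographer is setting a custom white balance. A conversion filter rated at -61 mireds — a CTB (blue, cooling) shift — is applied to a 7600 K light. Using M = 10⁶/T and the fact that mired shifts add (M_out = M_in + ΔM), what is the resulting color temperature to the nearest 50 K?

14150 K

M_in = 10⁶/7600 = 131.58 mireds.
M_out = 131.58 + (-61) = 70.58 mireds.
T_out = 10⁶/70.58 = 14168.5 K → 14150 K.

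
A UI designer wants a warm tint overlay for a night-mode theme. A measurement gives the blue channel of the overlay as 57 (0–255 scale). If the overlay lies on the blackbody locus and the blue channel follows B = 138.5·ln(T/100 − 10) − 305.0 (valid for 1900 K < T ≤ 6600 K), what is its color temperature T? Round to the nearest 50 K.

ln(t − 10) = (57 + 305.0) / 138.5 = 2.6137.
t − 10 = e^2.6137 = 13.650, so t = 23.650.
T = 100·t = 2365 K → 2350 K to the nearest 50 K.

2350 K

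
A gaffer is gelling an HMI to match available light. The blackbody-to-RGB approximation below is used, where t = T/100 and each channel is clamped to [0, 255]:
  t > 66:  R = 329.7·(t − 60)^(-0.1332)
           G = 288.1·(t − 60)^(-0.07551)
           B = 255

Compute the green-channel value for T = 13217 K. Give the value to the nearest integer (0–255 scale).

209

t = 13217/100 = 132.17; the t > 66 branch applies.
G = 288.1·(132.17 − 60)^(-0.07551) = 288.1·72.17^(-0.07551) = 288.1·0.72389 = 208.554.
Rounded: 209.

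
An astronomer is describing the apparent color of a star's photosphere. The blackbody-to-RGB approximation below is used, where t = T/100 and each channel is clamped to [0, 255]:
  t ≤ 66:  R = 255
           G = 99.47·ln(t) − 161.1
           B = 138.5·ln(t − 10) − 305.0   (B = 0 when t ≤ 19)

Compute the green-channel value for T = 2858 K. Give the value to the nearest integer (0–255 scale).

172

t = 2858/100 = 28.58; the t ≤ 66 branch applies.
G = 99.47·ln 28.58 − 161.1 = 99.47·3.3527 − 161.1 = 172.394.
Rounded: 172.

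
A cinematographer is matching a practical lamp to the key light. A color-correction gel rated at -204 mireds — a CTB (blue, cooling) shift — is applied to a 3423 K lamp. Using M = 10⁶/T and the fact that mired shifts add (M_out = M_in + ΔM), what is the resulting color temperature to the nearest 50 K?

11350 K

M_in = 10⁶/3423 = 292.14 mireds.
M_out = 292.14 + (-204) = 88.14 mireds.
T_out = 10⁶/88.14 = 11345.4 K → 11350 K.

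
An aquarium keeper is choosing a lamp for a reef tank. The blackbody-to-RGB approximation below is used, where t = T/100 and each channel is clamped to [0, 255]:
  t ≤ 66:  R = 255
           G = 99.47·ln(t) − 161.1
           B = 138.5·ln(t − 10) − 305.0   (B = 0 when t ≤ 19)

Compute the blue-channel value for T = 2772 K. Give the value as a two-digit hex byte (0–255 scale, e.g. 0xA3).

t = 2772/100 = 27.72; the t ≤ 66 branch applies.
B = 138.5·ln(27.72 − 10) − 305.0 = 138.5·ln 17.72 − 305.0 = 138.5·2.8747 − 305.0 = 93.145.
Rounded: 93; in hex, 0x5D.

0x5D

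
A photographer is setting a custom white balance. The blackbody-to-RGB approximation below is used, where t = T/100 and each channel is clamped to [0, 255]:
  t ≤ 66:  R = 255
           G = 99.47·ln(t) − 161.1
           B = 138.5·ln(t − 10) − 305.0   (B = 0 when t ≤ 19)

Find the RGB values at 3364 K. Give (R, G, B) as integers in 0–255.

t = 3364/100 = 33.64; the t ≤ 66 branch applies.
R = 255 by definition for t ≤ 66.
G = 99.47·ln 33.64 − 161.1 = 99.47·3.5157 − 161.1 = 188.608.
B = 138.5·ln(33.64 − 10) − 305.0 = 138.5·ln 23.64 − 305.0 = 138.5·3.1629 − 305.0 = 133.067.
Rounded: (255, 189, 133).

(255, 189, 133)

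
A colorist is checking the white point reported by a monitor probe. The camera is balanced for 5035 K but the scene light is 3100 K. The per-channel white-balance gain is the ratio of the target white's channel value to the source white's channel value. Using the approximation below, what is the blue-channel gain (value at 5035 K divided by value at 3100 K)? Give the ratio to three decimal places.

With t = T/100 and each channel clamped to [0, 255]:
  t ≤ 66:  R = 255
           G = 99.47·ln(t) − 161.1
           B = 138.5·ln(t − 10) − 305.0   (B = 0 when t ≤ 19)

At 3100 K (t = 31):
  B = 138.5·ln(31 − 10) − 305.0 = 138.5·ln 21 − 305.0 = 138.5·3.0445 − 305.0 = 116.666.
At 5035 K (t = 50.35):
  B = 138.5·ln(50.35 − 10) − 305.0 = 138.5·ln 40.35 − 305.0 = 138.5·3.6976 − 305.0 = 207.116.
Gain = 207.116 / 116.666 = 1.7753 → 1.775.

1.775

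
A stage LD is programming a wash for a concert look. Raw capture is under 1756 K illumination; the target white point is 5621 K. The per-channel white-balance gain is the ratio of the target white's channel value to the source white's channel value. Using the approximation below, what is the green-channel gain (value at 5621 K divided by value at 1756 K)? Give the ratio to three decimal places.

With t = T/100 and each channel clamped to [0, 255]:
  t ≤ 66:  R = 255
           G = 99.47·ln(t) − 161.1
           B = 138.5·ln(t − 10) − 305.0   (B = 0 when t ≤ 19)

1.934

At 1756 K (t = 17.56):
  G = 99.47·ln 17.56 − 161.1 = 99.47·2.8656 − 161.1 = 123.944.
At 5621 K (t = 56.21):
  G = 99.47·ln 56.21 − 161.1 = 99.47·4.0291 − 161.1 = 239.674.
Gain = 239.674 / 123.944 = 1.9337 → 1.934.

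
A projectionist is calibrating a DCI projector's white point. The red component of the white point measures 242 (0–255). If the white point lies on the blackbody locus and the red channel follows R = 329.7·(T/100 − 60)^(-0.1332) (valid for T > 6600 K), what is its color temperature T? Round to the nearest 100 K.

7000 K

(t − 60)^(-0.1332) = 242/329.7 = 0.73400.
t − 60 = 0.73400^(1/-0.1332) = 0.73400^(-7.508) = 10.193, so t = 70.193.
T = 100·t = 7019 K → 7000 K to the nearest 100 K.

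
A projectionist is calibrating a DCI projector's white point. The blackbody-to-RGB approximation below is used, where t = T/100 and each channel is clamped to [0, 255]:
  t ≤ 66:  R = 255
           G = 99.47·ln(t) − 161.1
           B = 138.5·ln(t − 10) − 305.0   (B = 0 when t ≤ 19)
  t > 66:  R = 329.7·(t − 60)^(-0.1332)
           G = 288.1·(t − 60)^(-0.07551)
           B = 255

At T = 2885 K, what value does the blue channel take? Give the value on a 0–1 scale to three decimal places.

0.399

t = 2885/100 = 28.85; the t ≤ 66 branch applies.
B = 138.5·ln(28.85 − 10) − 305.0 = 138.5·ln 18.85 − 305.0 = 138.5·2.9365 − 305.0 = 101.707.
On a 0–1 scale: 101.707/255 = 0.3989 → 0.399.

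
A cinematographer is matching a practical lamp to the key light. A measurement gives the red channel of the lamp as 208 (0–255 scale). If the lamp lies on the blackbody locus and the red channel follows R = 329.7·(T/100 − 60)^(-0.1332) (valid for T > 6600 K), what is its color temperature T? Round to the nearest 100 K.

(t − 60)^(-0.1332) = 208/329.7 = 0.63088.
t − 60 = 0.63088^(1/-0.1332) = 0.63088^(-7.508) = 31.763, so t = 91.763.
T = 100·t = 9176 K → 9200 K to the nearest 100 K.

9200 K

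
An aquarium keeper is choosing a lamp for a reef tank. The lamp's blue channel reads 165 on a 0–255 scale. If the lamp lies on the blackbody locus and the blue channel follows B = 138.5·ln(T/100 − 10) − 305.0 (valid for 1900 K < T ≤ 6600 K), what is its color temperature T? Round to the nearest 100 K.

4000 K

ln(t − 10) = (165 + 305.0) / 138.5 = 3.3935.
t − 10 = e^3.3935 = 29.770, so t = 39.770.
T = 100·t = 3977 K → 4000 K to the nearest 100 K.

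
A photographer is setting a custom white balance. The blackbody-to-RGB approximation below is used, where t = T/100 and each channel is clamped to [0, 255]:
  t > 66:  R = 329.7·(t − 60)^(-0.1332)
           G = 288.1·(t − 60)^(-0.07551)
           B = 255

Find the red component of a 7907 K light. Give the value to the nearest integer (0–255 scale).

t = 7907/100 = 79.07; the t > 66 branch applies.
R = 329.7·(79.07 − 60)^(-0.1332) = 329.7·19.07^(-0.1332) = 329.7·0.67524 = 222.626.
Rounded: 223.

223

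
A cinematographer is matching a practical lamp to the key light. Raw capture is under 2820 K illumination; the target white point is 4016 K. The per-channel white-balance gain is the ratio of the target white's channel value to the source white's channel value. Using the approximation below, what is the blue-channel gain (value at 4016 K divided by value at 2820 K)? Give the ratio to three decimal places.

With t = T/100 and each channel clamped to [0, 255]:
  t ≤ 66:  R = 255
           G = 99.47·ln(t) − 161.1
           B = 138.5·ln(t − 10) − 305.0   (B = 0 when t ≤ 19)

At 2820 K (t = 28.2):
  B = 138.5·ln(28.2 − 10) − 305.0 = 138.5·ln 18.2 − 305.0 = 138.5·2.9014 − 305.0 = 96.847.
At 4016 K (t = 40.16):
  B = 138.5·ln(40.16 − 10) − 305.0 = 138.5·ln 30.16 − 305.0 = 138.5·3.4065 − 305.0 = 166.803.
Gain = 166.803 / 96.847 = 1.7223 → 1.722.

1.722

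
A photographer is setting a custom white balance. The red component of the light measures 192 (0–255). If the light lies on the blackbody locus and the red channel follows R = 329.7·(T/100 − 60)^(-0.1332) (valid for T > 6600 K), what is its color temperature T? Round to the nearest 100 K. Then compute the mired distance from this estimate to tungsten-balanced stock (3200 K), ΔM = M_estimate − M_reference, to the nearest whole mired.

(t − 60)^(-0.1332) = 192/329.7 = 0.58235.
t − 60 = 0.58235^(1/-0.1332) = 0.58235^(-7.508) = 57.929, so t = 117.929.
T = 100·t = 11793 K → 11800 K to the nearest 100 K.
M_estimate = 10⁶/11800 = 84.75; M_reference = 10⁶/3200 = 312.50.
ΔM = 84.75 − 312.50 = -227.75 → -228 mireds.

-228 mireds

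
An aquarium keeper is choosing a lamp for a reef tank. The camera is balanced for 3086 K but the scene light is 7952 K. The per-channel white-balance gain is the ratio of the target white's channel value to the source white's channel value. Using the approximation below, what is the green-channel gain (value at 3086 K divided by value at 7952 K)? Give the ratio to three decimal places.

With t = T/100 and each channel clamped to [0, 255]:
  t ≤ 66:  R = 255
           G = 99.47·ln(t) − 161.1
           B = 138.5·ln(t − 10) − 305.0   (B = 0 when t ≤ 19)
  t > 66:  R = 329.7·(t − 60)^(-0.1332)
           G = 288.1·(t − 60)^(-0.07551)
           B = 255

At 7952 K (t = 79.52):
  G = 288.1·(79.52 − 60)^(-0.07551) = 288.1·19.52^(-0.07551) = 288.1·0.79902 = 230.197.
At 3086 K (t = 30.86):
  G = 99.47·ln 30.86 − 161.1 = 99.47·3.4295 − 161.1 = 180.028.
Gain = 180.028 / 230.197 = 0.7821 → 0.782.

0.782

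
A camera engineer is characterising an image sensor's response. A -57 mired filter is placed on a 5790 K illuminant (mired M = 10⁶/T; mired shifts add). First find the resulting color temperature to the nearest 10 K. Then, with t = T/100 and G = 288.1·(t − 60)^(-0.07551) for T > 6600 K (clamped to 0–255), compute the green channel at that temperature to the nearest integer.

M_in = 10⁶/5790 = 172.71; M_out = 172.71 + (-57) = 115.71.
T_out = 10⁶/115.71 = 8642.2 K → 8640 K; t = 86.4.
G = 288.1·(86.4 − 60)^(-0.07551) = 288.1·26.4^(-0.07551) = 288.1·0.78101 = 225.008.
Rounded: 225.

225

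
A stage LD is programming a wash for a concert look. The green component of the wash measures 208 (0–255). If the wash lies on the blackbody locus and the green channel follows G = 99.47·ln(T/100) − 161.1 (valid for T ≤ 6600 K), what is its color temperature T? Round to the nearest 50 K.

ln t = (208 + 161.1) / 99.47 = 3.7107.
t = e^3.7107 = 40.881.
T = 100·t = 4088 K → 4100 K to the nearest 50 K.

4100 K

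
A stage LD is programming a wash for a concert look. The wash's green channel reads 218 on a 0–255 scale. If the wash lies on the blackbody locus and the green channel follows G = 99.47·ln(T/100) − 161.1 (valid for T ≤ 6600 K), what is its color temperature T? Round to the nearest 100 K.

4500 K

ln t = (218 + 161.1) / 99.47 = 3.8112.
t = e^3.8112 = 45.205.
T = 100·t = 4520 K → 4500 K to the nearest 100 K.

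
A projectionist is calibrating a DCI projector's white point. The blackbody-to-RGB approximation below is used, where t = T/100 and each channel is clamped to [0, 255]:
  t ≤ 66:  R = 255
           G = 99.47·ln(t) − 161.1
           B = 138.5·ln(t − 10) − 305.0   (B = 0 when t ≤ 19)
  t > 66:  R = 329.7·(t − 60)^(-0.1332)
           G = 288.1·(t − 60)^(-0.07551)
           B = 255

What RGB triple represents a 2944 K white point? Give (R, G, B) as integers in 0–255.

(255, 175, 106)

t = 2944/100 = 29.44; the t ≤ 66 branch applies.
R = 255 by definition for t ≤ 66.
G = 99.47·ln 29.44 − 161.1 = 99.47·3.3824 − 161.1 = 175.343.
B = 138.5·ln(29.44 − 10) − 305.0 = 138.5·ln 19.44 − 305.0 = 138.5·2.9673 − 305.0 = 105.976.
Rounded: (255, 175, 106).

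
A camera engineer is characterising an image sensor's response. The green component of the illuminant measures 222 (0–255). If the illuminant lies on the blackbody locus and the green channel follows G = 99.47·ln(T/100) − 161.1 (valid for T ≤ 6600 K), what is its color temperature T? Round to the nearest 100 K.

ln t = (222 + 161.1) / 99.47 = 3.8514.
t = e^3.8514 = 47.059.
T = 100·t = 4706 K → 4700 K to the nearest 100 K.

4700 K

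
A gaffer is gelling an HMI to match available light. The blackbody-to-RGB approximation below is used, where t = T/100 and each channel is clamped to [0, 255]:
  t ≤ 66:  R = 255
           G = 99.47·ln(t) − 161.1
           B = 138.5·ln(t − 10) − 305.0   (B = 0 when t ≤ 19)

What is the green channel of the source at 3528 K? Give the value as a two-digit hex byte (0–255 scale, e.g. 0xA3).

t = 3528/100 = 35.28; the t ≤ 66 branch applies.
G = 99.47·ln 35.28 − 161.1 = 99.47·3.5633 − 161.1 = 193.343.
Rounded: 193; in hex, 0xC1.

0xC1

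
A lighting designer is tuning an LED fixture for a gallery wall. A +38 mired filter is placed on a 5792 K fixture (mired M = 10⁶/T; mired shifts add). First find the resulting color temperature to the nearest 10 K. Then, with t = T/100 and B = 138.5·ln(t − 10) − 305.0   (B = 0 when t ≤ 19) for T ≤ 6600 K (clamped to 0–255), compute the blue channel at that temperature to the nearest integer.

197

M_in = 10⁶/5792 = 172.65; M_out = 172.65 + (+38) = 210.65.
T_out = 10⁶/210.65 = 4747.2 K → 4750 K; t = 47.5.
B = 138.5·ln(47.5 − 10) − 305.0 = 138.5·ln 37.5 − 305.0 = 138.5·3.6243 − 305.0 = 196.971.
Rounded: 197.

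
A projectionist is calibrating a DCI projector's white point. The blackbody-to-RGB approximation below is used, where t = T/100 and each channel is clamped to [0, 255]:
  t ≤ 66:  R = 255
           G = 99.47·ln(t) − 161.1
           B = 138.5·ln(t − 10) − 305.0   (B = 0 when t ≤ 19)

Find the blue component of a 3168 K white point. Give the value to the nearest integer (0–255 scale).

t = 3168/100 = 31.68; the t ≤ 66 branch applies.
B = 138.5·ln(31.68 − 10) − 305.0 = 138.5·ln 21.68 − 305.0 = 138.5·3.0764 − 305.0 = 121.080.
Rounded: 121.

121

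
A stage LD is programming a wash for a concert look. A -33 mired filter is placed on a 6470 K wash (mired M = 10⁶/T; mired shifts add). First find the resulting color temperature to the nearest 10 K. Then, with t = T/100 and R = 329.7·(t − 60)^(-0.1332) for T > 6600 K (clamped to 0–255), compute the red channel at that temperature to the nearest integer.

218

M_in = 10⁶/6470 = 154.56; M_out = 154.56 + (-33) = 121.56.
T_out = 10⁶/121.56 = 8226.4 K → 8230 K; t = 82.3.
R = 329.7·(82.3 − 60)^(-0.1332) = 329.7·22.3^(-0.1332) = 329.7·0.66131 = 218.034.
Rounded: 218.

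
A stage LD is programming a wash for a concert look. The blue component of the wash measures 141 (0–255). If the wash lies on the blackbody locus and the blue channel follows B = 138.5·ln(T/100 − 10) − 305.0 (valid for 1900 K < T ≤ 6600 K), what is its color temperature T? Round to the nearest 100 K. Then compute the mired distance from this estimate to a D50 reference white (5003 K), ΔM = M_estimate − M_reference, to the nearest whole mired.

+86 mireds

ln(t − 10) = (141 + 305.0) / 138.5 = 3.2202.
t − 10 = e^3.2202 = 25.034, so t = 35.034.
T = 100·t = 3503 K → 3500 K to the nearest 100 K.
M_estimate = 10⁶/3500 = 285.71; M_reference = 10⁶/5003 = 199.88.
ΔM = 285.71 − 199.88 = 85.83 → +86 mireds.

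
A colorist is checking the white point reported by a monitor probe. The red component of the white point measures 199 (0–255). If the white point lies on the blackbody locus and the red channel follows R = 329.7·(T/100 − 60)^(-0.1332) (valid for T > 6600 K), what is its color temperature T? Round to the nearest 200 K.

10400 K

(t − 60)^(-0.1332) = 199/329.7 = 0.60358.
t − 60 = 0.60358^(1/-0.1332) = 0.60358^(-7.508) = 44.273, so t = 104.273.
T = 100·t = 10427 K → 10400 K to the nearest 200 K.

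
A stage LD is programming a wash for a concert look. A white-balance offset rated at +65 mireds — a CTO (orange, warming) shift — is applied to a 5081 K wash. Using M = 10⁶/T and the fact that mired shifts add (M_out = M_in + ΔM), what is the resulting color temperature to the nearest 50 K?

3800 K

M_in = 10⁶/5081 = 196.81 mireds.
M_out = 196.81 + (+65) = 261.81 mireds.
T_out = 10⁶/261.81 = 3819.5 K → 3800 K.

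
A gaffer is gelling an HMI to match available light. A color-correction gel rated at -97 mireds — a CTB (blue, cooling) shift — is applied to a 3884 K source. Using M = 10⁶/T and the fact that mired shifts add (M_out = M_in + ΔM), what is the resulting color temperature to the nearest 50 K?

6250 K

M_in = 10⁶/3884 = 257.47 mireds.
M_out = 257.47 + (-97) = 160.47 mireds.
T_out = 10⁶/160.47 = 6231.8 K → 6250 K.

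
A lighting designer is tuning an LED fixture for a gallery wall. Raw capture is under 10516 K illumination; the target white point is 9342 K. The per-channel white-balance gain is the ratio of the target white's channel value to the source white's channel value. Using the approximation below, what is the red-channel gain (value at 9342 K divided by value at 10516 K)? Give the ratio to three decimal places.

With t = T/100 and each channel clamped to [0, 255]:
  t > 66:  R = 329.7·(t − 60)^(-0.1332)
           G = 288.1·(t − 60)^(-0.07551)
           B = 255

1.041

At 10516 K (t = 105.16):
  R = 329.7·(105.16 − 60)^(-0.1332) = 329.7·45.16^(-0.1332) = 329.7·0.60199 = 198.475.
At 9342 K (t = 93.42):
  R = 329.7·(93.42 − 60)^(-0.1332) = 329.7·33.42^(-0.1332) = 329.7·0.62662 = 206.596.
Gain = 206.596 / 198.475 = 1.0409 → 1.041.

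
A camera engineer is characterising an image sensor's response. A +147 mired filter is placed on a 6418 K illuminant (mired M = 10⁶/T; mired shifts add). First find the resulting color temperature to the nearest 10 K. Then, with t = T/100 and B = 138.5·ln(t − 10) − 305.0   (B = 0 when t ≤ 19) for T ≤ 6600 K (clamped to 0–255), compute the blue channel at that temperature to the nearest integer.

M_in = 10⁶/6418 = 155.81; M_out = 155.81 + (+147) = 302.81.
T_out = 10⁶/302.81 = 3302.4 K → 3300 K; t = 33.
B = 138.5·ln(33 − 10) − 305.0 = 138.5·ln 23 − 305.0 = 138.5·3.1355 − 305.0 = 129.266.
Rounded: 129.

129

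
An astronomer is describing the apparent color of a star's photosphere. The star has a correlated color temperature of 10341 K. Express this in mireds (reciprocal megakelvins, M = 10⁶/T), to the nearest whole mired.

M = 10⁶ / 10341 = 96.702 → 97 mireds.

97 mireds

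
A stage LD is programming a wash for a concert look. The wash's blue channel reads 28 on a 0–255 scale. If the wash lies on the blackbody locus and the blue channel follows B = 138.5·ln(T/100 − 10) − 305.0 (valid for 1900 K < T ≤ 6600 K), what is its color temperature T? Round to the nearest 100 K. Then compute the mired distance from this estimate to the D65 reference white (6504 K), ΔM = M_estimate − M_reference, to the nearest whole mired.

+322 mireds

ln(t − 10) = (28 + 305.0) / 138.5 = 2.4043.
t − 10 = e^2.4043 = 11.071, so t = 21.071.
T = 100·t = 2107 K → 2100 K to the nearest 100 K.
M_estimate = 10⁶/2100 = 476.19; M_reference = 10⁶/6504 = 153.75.
ΔM = 476.19 − 153.75 = 322.44 → +322 mireds.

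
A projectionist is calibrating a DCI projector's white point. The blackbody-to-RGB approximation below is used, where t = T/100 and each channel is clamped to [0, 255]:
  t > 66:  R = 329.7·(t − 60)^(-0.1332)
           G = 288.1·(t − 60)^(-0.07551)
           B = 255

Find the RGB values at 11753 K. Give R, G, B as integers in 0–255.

t = 11753/100 = 117.53; the t > 66 branch applies.
R = 329.7·(117.53 − 60)^(-0.1332) = 329.7·57.53^(-0.1332) = 329.7·0.58288 = 192.177.
G = 288.1·(117.53 − 60)^(-0.07551) = 288.1·57.53^(-0.07551) = 288.1·0.73639 = 212.155.
B = 255 by definition for t > 66.
Rounded: (192, 212, 255).

R=192, G=212, B=255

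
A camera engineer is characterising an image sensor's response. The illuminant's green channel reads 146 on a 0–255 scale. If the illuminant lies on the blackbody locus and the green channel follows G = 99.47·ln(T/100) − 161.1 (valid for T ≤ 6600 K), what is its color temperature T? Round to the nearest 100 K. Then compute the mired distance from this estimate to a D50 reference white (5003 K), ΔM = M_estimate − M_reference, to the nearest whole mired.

+255 mireds

ln t = (146 + 161.1) / 99.47 = 3.0874.
t = e^3.0874 = 21.919.
T = 100·t = 2192 K → 2200 K to the nearest 100 K.
M_estimate = 10⁶/2200 = 454.55; M_reference = 10⁶/5003 = 199.88.
ΔM = 454.55 − 199.88 = 254.67 → +255 mireds.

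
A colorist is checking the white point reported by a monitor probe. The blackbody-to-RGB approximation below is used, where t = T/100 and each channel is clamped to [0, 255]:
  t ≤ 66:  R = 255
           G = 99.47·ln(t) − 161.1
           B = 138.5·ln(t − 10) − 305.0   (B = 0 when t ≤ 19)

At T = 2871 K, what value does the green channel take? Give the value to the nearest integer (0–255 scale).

t = 2871/100 = 28.71; the t ≤ 66 branch applies.
G = 99.47·ln 28.71 − 161.1 = 99.47·3.3572 − 161.1 = 172.845.
Rounded: 173.

173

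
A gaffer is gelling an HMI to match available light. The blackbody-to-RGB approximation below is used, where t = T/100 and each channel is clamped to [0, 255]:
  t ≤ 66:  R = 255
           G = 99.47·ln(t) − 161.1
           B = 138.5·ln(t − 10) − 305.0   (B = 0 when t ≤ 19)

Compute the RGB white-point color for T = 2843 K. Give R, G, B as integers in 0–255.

t = 2843/100 = 28.43; the t ≤ 66 branch applies.
R = 255 by definition for t ≤ 66.
G = 99.47·ln 28.43 − 161.1 = 99.47·3.3474 − 161.1 = 171.870.
B = 138.5·ln(28.43 − 10) − 305.0 = 138.5·ln 18.43 − 305.0 = 138.5·2.9140 − 305.0 = 98.586.
Rounded: (255, 172, 99).

R=255, G=172, B=99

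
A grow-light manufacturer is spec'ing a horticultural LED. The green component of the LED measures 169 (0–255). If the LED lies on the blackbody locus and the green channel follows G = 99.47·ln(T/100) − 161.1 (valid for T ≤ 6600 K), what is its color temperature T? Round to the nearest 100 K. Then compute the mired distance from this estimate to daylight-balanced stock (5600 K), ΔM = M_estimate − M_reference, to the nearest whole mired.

ln t = (169 + 161.1) / 99.47 = 3.3186.
t = e^3.3186 = 27.621.
T = 100·t = 2762 K → 2800 K to the nearest 100 K.
M_estimate = 10⁶/2800 = 357.14; M_reference = 10⁶/5600 = 178.57.
ΔM = 357.14 − 178.57 = 178.57 → +179 mireds.

+179 mireds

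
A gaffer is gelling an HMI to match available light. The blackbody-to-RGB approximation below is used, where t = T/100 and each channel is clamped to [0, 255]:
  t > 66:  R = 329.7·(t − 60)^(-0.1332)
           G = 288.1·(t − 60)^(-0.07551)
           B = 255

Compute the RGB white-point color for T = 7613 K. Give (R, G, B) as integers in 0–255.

(228, 234, 255)

t = 7613/100 = 76.13; the t > 66 branch applies.
R = 329.7·(76.13 − 60)^(-0.1332) = 329.7·16.13^(-0.1332) = 329.7·0.69047 = 227.647.
G = 288.1·(76.13 − 60)^(-0.07551) = 288.1·16.13^(-0.07551) = 288.1·0.81061 = 233.537.
B = 255 by definition for t > 66.
Rounded: (228, 234, 255).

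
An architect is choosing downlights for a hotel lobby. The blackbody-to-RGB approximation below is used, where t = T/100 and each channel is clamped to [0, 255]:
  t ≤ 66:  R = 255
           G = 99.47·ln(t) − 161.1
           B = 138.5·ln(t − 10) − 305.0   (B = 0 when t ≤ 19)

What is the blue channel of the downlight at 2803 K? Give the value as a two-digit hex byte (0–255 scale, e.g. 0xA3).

0x60

t = 2803/100 = 28.03; the t ≤ 66 branch applies.
B = 138.5·ln(28.03 − 10) − 305.0 = 138.5·ln 18.03 − 305.0 = 138.5·2.8920 − 305.0 = 95.547.
Rounded: 96; in hex, 0x60.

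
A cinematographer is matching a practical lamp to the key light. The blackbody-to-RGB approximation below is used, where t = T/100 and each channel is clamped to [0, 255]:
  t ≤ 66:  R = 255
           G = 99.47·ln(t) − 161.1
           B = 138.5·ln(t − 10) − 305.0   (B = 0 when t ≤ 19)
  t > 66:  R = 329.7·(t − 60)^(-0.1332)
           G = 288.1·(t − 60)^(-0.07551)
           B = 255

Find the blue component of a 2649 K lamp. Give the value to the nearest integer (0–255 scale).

t = 2649/100 = 26.49; the t ≤ 66 branch applies.
B = 138.5·ln(26.49 − 10) − 305.0 = 138.5·ln 16.49 − 305.0 = 138.5·2.8028 − 305.0 = 83.181.
Rounded: 83.

83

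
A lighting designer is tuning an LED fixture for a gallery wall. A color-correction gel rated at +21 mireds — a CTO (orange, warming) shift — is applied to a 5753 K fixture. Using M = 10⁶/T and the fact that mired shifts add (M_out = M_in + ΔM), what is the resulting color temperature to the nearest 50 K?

5150 K

M_in = 10⁶/5753 = 173.82 mireds.
M_out = 173.82 + (+21) = 194.82 mireds.
T_out = 10⁶/194.82 = 5132.9 K → 5150 K.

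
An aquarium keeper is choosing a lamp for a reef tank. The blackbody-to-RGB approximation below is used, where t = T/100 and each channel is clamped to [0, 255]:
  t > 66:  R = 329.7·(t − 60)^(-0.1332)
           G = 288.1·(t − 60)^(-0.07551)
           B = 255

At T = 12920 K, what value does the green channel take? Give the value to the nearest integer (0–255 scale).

t = 12920/100 = 129.2; the t > 66 branch applies.
G = 288.1·(129.2 − 60)^(-0.07551) = 288.1·69.2^(-0.07551) = 288.1·0.72620 = 209.217.
Rounded: 209.

209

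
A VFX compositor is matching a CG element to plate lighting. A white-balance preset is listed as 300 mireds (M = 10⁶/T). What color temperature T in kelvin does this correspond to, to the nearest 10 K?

3330 K

T = 10⁶ / 300 = 3333.33 K → 3330 K.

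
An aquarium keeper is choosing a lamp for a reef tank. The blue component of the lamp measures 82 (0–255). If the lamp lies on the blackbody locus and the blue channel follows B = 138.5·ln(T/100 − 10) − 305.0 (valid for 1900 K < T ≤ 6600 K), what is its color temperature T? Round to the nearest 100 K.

2600 K

ln(t − 10) = (82 + 305.0) / 138.5 = 2.7942.
t − 10 = e^2.7942 = 16.350, so t = 26.350.
T = 100·t = 2635 K → 2600 K to the nearest 100 K.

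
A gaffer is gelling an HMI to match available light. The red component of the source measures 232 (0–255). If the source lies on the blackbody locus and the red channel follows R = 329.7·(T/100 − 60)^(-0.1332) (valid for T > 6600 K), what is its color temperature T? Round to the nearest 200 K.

(t − 60)^(-0.1332) = 232/329.7 = 0.70367.
t − 60 = 0.70367^(1/-0.1332) = 0.70367^(-7.508) = 13.992, so t = 73.992.
T = 100·t = 7399 K → 7400 K to the nearest 200 K.

7400 K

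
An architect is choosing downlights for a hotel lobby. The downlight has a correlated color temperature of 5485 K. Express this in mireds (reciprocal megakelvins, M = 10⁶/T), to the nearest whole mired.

M = 10⁶ / 5485 = 182.315 → 182 mireds.

182 mireds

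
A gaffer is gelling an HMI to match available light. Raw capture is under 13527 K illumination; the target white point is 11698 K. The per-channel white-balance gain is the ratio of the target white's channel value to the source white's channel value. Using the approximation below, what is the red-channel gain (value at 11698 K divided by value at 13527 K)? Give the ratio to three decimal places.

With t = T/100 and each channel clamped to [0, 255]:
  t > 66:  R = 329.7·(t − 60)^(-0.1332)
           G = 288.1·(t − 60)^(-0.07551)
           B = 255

At 13527 K (t = 135.27):
  R = 329.7·(135.27 − 60)^(-0.1332) = 329.7·75.27^(-0.1332) = 329.7·0.56239 = 185.418.
At 11698 K (t = 116.98):
  R = 329.7·(116.98 − 60)^(-0.1332) = 329.7·56.98^(-0.1332) = 329.7·0.58363 = 192.423.
Gain = 192.423 / 185.418 = 1.0378 → 1.038.

1.038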